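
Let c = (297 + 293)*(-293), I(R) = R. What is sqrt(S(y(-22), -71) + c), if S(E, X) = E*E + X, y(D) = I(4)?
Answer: 5*I*sqrt(6917) ≈ 415.84*I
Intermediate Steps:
y(D) = 4
c = -172870 (c = 590*(-293) = -172870)
S(E, X) = X + E**2 (S(E, X) = E**2 + X = X + E**2)
sqrt(S(y(-22), -71) + c) = sqrt((-71 + 4**2) - 172870) = sqrt((-71 + 16) - 172870) = sqrt(-55 - 172870) = sqrt(-172925) = 5*I*sqrt(6917)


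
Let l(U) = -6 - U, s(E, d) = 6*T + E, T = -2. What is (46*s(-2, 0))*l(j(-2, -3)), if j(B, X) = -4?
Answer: 1288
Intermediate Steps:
s(E, d) = -12 + E (s(E, d) = 6*(-2) + E = -12 + E)
(46*s(-2, 0))*l(j(-2, -3)) = (46*(-12 - 2))*(-6 - 1*(-4)) = (46*(-14))*(-6 + 4) = -644*(-2) = 1288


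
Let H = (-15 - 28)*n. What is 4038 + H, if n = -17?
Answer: 4769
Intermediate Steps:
H = 731 (H = (-15 - 28)*(-17) = -43*(-17) = 731)
4038 + H = 4038 + 731 = 4769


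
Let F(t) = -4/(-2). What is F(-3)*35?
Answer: 70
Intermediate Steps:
F(t) = 2 (F(t) = -4*(-½) = 2)
F(-3)*35 = 2*35 = 70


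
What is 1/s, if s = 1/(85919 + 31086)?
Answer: 117005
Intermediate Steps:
s = 1/117005 ≈ 8.5466e-6
1/s = 1/(1/117005) = 117005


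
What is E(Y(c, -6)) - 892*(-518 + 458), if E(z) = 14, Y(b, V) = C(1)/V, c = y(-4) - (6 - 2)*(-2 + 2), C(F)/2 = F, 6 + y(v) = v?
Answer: 53534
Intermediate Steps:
y(v) = -6 + v
C(F) = 2*F
c = -10 (c = (-6 - 4) - (6 - 2)*(-2 + 2) = -10 - 4*0 = -10 - 1*0 = -10 + 0 = -10)
Y(b, V) = 2/V (Y(b, V) = (2*1)/V = 2/V)
E(Y(c, -6)) - 892*(-518 + 458) = 14 - 892*(-518 + 458) = 14 - 892*(-60) = 14 + 53520 = 53534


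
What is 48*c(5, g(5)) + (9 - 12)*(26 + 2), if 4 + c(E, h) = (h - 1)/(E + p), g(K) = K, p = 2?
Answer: -1740/7 ≈ -248.57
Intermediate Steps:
c(E, h) = -4 + (-1 + h)/(2 + E) (c(E, h) = -4 + (h - 1)/(E + 2) = -4 + (-1 + h)/(2 + E))
48*c(5, g(5)) + (9 - 12)*(26 + 2) = 48*((-9 + 5 - 4*5)/(2 + 5)) + (9 - 12)*(26 + 2) = 48*((-9 + 5 - 20)/7) - 3*28 = 48*((⅐)*(-24)) - 84 = 48*(-24/7) - 84 = -1152/7 - 84 = -1740/7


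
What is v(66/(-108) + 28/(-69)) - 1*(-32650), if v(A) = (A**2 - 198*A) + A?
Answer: 5630592559/171396 ≈ 32851.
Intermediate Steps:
v(A) = A**2 - 197*A
v(66/(-108) + 28/(-69)) - 1*(-32650) = (66/(-108) + 28/(-69))*(-197 + (66/(-108) + 28/(-69))) - 1*(-32650) = (66*(-1/108) + 28*(-1/69))*(-197 + (66*(-1/108) + 28*(-1/69))) + 32650 = (-11/18 - 28/69)*(-197 + (-11/18 - 28/69)) + 32650 = -421*(-197 - 421/414)/414 + 32650 = -421/414*(-81979/414) + 32650 = 34513159/171396 + 32650 = 5630592559/171396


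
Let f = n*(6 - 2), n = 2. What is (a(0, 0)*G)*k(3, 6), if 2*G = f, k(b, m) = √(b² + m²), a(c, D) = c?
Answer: 0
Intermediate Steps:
f = 8 (f = 2*(6 - 2) = 2*4 = 8)
G = 4 (G = (½)*8 = 4)
(a(0, 0)*G)*k(3, 6) = (0*4)*√(3² + 6²) = 0*√(9 + 36) = 0*√45 = 0*(3*√5) = 0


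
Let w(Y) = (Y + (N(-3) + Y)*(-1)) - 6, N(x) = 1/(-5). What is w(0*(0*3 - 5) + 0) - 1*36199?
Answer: -181024/5 ≈ -36205.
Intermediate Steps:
N(x) = -⅕
w(Y) = -29/5 (w(Y) = (Y + (-⅕ + Y)*(-1)) - 6 = (Y + (⅕ - Y)) - 6 = ⅕ - 6 = -29/5)
w(0*(0*3 - 5) + 0) - 1*36199 = -29/5 - 1*36199 = -29/5 - 36199 = -181024/5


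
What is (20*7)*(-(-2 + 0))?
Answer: 280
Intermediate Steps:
(20*7)*(-(-2 + 0)) = 140*(-1*(-2)) = 140*2 = 280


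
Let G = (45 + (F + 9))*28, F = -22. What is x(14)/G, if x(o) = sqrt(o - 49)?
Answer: I*sqrt(35)/896 ≈ 0.0066028*I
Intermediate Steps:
x(o) = sqrt(-49 + o)
G = 896 (G = (45 + (-22 + 9))*28 = (45 - 13)*28 = 32*28 = 896)
x(14)/G = sqrt(-49 + 14)/896 = sqrt(-35)*(1/896) = (I*sqrt(35))*(1/896) = I*sqrt(35)/896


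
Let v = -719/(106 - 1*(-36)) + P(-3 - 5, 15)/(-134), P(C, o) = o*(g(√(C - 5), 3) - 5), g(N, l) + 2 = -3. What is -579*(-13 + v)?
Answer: 93337695/9514 ≈ 9810.6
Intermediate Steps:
g(N, l) = -5 (g(N, l) = -2 - 3 = -5)
P(C, o) = -10*o (P(C, o) = o*(-5 - 5) = o*(-10) = -10*o)
v = -37523/9514 (v = -719/(106 - 1*(-36)) - 10*15/(-134) = -719/(106 + 36) - 150*(-1/134) = -719/142 + 75/67 = -37523/9514 ≈ -3.9440)
-579*(-13 + v) = -579*(-13 - 37523/9514) = -579*(-161205/9514) = 93337695/9514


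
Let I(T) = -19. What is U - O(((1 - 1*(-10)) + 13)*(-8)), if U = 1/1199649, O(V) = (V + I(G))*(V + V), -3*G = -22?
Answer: -97200360575/1199649 ≈ -81024.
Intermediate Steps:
G = 22/3 (G = -⅓*(-22) = 22/3 ≈ 7.3333)
O(V) = 2*V*(-19 + V) (O(V) = (V - 19)*(V + V) = (-19 + V)*(2*V) = 2*V*(-19 + V))
U = 1/1199649 ≈ 8.3358e-7
U - O(((1 - 1*(-10)) + 13)*(-8)) = 1/1199649 - 2*((1 - 1*(-10)) + 13)*(-8)*(-19 + ((1 - 1*(-10)) + 13)*(-8)) = 1/1199649 - 2*((1 + 10) + 13)*(-8)*(-19 + ((1 + 10) + 13)*(-8)) = 1/1199649 - 2*(11 + 13)*(-8)*(-19 + (11 + 13)*(-8)) = 1/1199649 - 2*24*(-8)*(-19 + 24*(-8)) = 1/1199649 - 2*(-192)*(-19 - 192) = 1/1199649 - 2*(-192)*(-211) = 1/1199649 - 1*81024 = 1/1199649 - 81024 = -97200360575/1199649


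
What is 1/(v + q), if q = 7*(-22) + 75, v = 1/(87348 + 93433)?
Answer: -180781/14281698 ≈ -0.012658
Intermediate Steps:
v = 1/180781 ≈ 5.5316e-6
q = -79 (q = -154 + 75 = -79)
1/(v + q) = 1/(1/180781 - 79) = 1/(-14281698/180781) = -180781/14281698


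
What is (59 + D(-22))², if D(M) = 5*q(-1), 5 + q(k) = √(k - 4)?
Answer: 1031 + 340*I*√5 ≈ 1031.0 + 760.26*I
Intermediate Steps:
q(k) = -5 + √(-4 + k) (q(k) = -5 + √(k - 4) = -5 + √(-4 + k))
D(M) = -25 + 5*I*√5 (D(M) = 5*(-5 + √(-4 - 1)) = 5*(-5 + √(-5)) = 5*(-5 + I*√5) = -25 + 5*I*√5)
(59 + D(-22))² = (59 + (-25 + 5*I*√5))² = (34 + 5*I*√5)²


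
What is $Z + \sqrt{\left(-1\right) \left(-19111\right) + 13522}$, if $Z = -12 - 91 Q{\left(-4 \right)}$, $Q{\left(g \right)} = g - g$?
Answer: $-12 + \sqrt{32633} \approx 168.65$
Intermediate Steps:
$Q{\left(g \right)} = 0$
$Z = -12$ ($Z = -12 - 0 = -12 + 0 = -12$)
$Z + \sqrt{\left(-1\right) \left(-19111\right) + 13522} = -12 + \sqrt{\left(-1\right) \left(-19111\right) + 13522} = -12 + \sqrt{19111 + 13522} = -12 + \sqrt{32633}$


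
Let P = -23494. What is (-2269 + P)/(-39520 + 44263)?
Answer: -25763/4743 ≈ -5.4318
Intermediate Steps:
(-2269 + P)/(-39520 + 44263) = (-2269 - 23494)/(-39520 + 44263) = -25763/4743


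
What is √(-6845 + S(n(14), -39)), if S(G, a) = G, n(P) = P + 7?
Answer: 2*I*√1706 ≈ 82.608*I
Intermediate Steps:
n(P) = 7 + P
√(-6845 + S(n(14), -39)) = √(-6845 + (7 + 14)) = √(-6845 + 21) = √(-6824) = 2*I*√1706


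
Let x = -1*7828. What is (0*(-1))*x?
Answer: 0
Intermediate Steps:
x = -7828
(0*(-1))*x = (0*(-1))*(-7828) = 0*(-7828) = 0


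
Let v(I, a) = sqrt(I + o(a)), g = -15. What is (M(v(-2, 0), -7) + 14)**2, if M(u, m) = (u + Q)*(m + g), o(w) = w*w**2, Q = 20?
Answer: 180508 + 18744*I*sqrt(2) ≈ 1.8051e+5 + 26508.0*I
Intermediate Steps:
o(w) = w**3
v(I, a) = sqrt(I + a**3)
M(u, m) = (-15 + m)*(20 + u) (M(u, m) = (u + 20)*(m - 15) = (20 + u)*(-15 + m) = (-15 + m)*(20 + u))
(M(v(-2, 0), -7) + 14)**2 = ((-300 - 15*sqrt(-2 + 0**3) + 20*(-7) - 7*sqrt(-2 + 0**3)) + 14)**2 = ((-300 - 15*sqrt(-2 + 0) - 140 - 7*sqrt(-2 + 0)) + 14)**2 = ((-300 - 15*I*sqrt(2) - 140 - 7*I*sqrt(2)) + 14)**2 = ((-440 - 22*I*sqrt(2)) + 14)**2 = (-426 - 22*I*sqrt(2))**2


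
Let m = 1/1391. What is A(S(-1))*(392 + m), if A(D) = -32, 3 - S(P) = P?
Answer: -17448736/1391 ≈ -12544.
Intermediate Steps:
S(P) = 3 - P
m = 1/1391 ≈ 0.00071891
A(S(-1))*(392 + m) = -32*(392 + 1/1391) = -32*545273/1391 = -17448736/1391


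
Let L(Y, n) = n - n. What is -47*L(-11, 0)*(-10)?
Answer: 0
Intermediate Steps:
L(Y, n) = 0
-47*L(-11, 0)*(-10) = -47*0*(-10) = 0*(-10) = 0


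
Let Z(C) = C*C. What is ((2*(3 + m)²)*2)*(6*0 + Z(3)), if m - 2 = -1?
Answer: 576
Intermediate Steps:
Z(C) = C²
m = 1 (m = 2 - 1 = 1)
((2*(3 + m)²)*2)*(6*0 + Z(3)) = ((2*(3 + 1)²)*2)*(6*0 + 3²) = ((2*4²)*2)*(0 + 9) = ((2*16)*2)*9 = (32*2)*9 = 64*9 = 576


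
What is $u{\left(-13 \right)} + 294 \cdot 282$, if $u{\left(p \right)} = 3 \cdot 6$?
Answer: $82926$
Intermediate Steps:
$u{\left(p \right)} = 18$
$u{\left(-13 \right)} + 294 \cdot 282 = 18 + 294 \cdot 282 = 18 + 82908 = 82926$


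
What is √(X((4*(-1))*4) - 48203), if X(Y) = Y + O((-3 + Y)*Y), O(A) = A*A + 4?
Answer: √44201 ≈ 210.24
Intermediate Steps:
O(A) = 4 + A² (O(A) = A² + 4 = 4 + A²)
X(Y) = 4 + Y + Y²*(-3 + Y)² (X(Y) = Y + (4 + ((-3 + Y)*Y)²) = Y + (4 + (Y*(-3 + Y))²) = Y + (4 + Y²*(-3 + Y)²) = 4 + Y + Y²*(-3 + Y)²)
√(X((4*(-1))*4) - 48203) = √((4 + (4*(-1))*4 + ((4*(-1))*4)²*(-3 + (4*(-1))*4)²) - 48203) = √((4 - 4*4 + (-4*4)²*(-3 - 4*4)²) - 48203) = √((4 - 16 + (-16)²*(-3 - 16)²) - 48203) = √((4 - 16 + 256*(-19)²) - 48203) = √((4 - 16 + 256*361) - 48203) = √((4 - 16 + 92416) - 48203) = √(92404 - 48203) = √44201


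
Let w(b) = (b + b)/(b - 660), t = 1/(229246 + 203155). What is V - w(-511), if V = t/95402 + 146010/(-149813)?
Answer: -13369194396554381369/7236866561751226646 ≈ -1.8474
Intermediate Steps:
t = 1/432401 ≈ 2.3127e-6
V = -6023192868544207/6180073921222226 (V = (1/432401)/95402 + 146010/(-149813) = (1/432401)*(1/95402) + 146010*(-1/149813) = 1/41251920202 - 146010/149813 = -6023192868544207/6180073921222226 ≈ -0.97462)
w(b) = 2*b/(-660 + b) (w(b) = (2*b)/(-660 + b) = 2*b/(-660 + b))
V - w(-511) = -6023192868544207/6180073921222226 - 2*(-511)/(-660 - 511) = -6023192868544207/6180073921222226 - 2*(-511)/(-1171) = -6023192868544207/6180073921222226 - 2*(-511)*(-1)/1171 = -6023192868544207/6180073921222226 - 1*1022/1171 = -6023192868544207/6180073921222226 - 1022/1171 = -13369194396554381369/7236866561751226646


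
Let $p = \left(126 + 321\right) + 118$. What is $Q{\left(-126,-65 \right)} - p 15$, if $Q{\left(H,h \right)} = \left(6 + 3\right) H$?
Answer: $-9609$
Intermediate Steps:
$Q{\left(H,h \right)} = 9 H$
$p = 565$ ($p = 447 + 118 = 565$)
$Q{\left(-126,-65 \right)} - p 15 = 9 \left(-126\right) - 565 \cdot 15 = -1134 - 8475 = -9609$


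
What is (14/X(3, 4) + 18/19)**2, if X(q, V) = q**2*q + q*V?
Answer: 937024/549081 ≈ 1.7065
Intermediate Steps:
X(q, V) = q**3 + V*q
(14/X(3, 4) + 18/19)**2 = (14/((3*(4 + 3**2))) + 18/19)**2 = (14/((3*(4 + 9))) + 18*(1/19))**2 = (14/((3*13)) + 18/19)**2 = (14/39 + 18/19)**2 = (968/741)**2 = 937024/549081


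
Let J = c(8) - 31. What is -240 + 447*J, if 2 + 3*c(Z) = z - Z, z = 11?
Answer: -13948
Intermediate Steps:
c(Z) = 3 - Z/3 (c(Z) = -2/3 + (11 - Z)/3 = -2/3 + (11/3 - Z/3) = 3 - Z/3)
J = -92/3 (J = (3 - 1/3*8) - 31 = (3 - 8/3) - 31 = 1/3 - 31 = -92/3 ≈ -30.667)
-240 + 447*J = -240 + 447*(-92/3) = -240 - 13708 = -13948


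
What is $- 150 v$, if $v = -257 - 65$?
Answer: $48300$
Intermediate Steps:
$v = -322$
$- 150 v = \left(-150\right) \left(-322\right) = 48300$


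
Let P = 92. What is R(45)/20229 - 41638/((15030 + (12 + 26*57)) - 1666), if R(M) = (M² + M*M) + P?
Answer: -390376633/150281241 ≈ -2.5976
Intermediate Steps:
R(M) = 92 + 2*M² (R(M) = (M² + M*M) + 92 = (M² + M²) + 92 = 2*M² + 92 = 92 + 2*M²)
R(45)/20229 - 41638/((15030 + (12 + 26*57)) - 1666) = (92 + 2*45²)/20229 - 41638/((15030 + (12 + 26*57)) - 1666) = (92 + 2*2025)*(1/20229) - 41638/((15030 + (12 + 1482)) - 1666) = (92 + 4050)*(1/20229) - 41638/((15030 + 1494) - 1666) = 4142*(1/20229) - 41638/(16524 - 1666) = 4142/20229 - 41638/14858 = 4142/20229 - 41638*1/14858 = 4142/20229 - 20819/7429 = -390376633/150281241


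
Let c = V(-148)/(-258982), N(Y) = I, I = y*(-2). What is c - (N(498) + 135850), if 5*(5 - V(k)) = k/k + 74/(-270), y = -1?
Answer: -23748675301477/174812850 ≈ -1.3585e+5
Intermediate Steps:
V(k) = 3277/675 (V(k) = 5 - (k/k + 74/(-270))/5 = 5 - (1 + 74*(-1/270))/5 = 5 - (1 - 37/135)/5 = 5 - ⅕*98/135 = 5 - 98/675 = 3277/675)
I = 2 (I = -1*(-2) = 2)
N(Y) = 2
c = -3277/174812850 (c = (3277/675)/(-258982) = (3277/675)*(-1/258982) = -3277/174812850 ≈ -1.8746e-5)
c - (N(498) + 135850) = -3277/174812850 - (2 + 135850) = -3277/174812850 - 1*135852 = -3277/174812850 - 135852 = -23748675301477/174812850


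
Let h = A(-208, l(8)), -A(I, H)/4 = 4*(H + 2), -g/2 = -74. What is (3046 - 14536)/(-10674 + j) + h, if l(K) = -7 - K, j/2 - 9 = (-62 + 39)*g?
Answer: 1822001/8732 ≈ 208.66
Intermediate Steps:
g = 148 (g = -2*(-74) = 148)
j = -6790 (j = 18 + 2*((-62 + 39)*148) = 18 + 2*(-23*148) = 18 + 2*(-3404) = 18 - 6808 = -6790)
A(I, H) = -32 - 16*H (A(I, H) = -16*(H + 2) = -16*(2 + H) = -4*(8 + 4*H) = -32 - 16*H)
h = 208 (h = -32 - 16*(-7 - 1*8) = -32 - 16*(-7 - 8) = -32 - 16*(-15) = -32 + 240 = 208)
(3046 - 14536)/(-10674 + j) + h = (3046 - 14536)/(-10674 - 6790) + 208 = -11490/(-17464) + 208 = -11490*(-1/17464) + 208 = 5745/8732 + 208 = 1822001/8732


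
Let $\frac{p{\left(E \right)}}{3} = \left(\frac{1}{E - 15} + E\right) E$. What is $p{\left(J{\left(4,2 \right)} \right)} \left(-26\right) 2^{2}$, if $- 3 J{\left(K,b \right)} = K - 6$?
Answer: $- \frac{16016}{129} \approx -124.16$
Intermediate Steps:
$J{\left(K,b \right)} = 2 - \frac{K}{3}$ ($J{\left(K,b \right)} = - \frac{K - 6}{3} = - \frac{-6 + K}{3} = 2 - \frac{K}{3}$)
$p{\left(E \right)} = 3 E \left(E + \frac{1}{-15 + E}\right)$ ($p{\left(E \right)} = 3 \left(\frac{1}{E - 15} + E\right) E = 3 \left(\frac{1}{-15 + E} + E\right) E = 3 \left(E + \frac{1}{-15 + E}\right) E = 3 E \left(E + \frac{1}{-15 + E}\right)$)
$p{\left(J{\left(4,2 \right)} \right)} \left(-26\right) 2^{2} = \frac{3 \left(2 - \frac{4}{3}\right) \left(1 + \left(2 - \frac{4}{3}\right)^{2} - 15 \left(2 - \frac{4}{3}\right)\right)}{-15 + \left(2 - \frac{4}{3}\right)} \left(-26\right) 2^{2} = \frac{3 \left(2 - \frac{4}{3}\right) \left(1 + \left(2 - \frac{4}{3}\right)^{2} - 15 \left(2 - \frac{4}{3}\right)\right)}{-15 + \left(2 - \frac{4}{3}\right)} \left(-26\right) 4 = 3 \cdot \frac{2}{3} \frac{1}{-15 + \frac{2}{3}} \left(1 + \left(\frac{2}{3}\right)^{2} - 10\right) \left(-26\right) 4 = 3 \cdot \frac{2}{3} \frac{1}{- \frac{43}{3}} \left(1 + \frac{4}{9} - 10\right) \left(-26\right) 4 = 3 \cdot \frac{2}{3} \left(- \frac{3}{43}\right) \left(- \frac{77}{9}\right) \left(-26\right) 4 = \frac{154}{129} \left(-26\right) 4 = \left(- \frac{4004}{129}\right) 4 = - \frac{16016}{129}$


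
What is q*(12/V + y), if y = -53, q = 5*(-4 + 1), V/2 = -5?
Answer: 813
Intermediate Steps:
V = -10 (V = 2*(-5) = -10)
q = -15 (q = 5*(-3) = -15)
q*(12/V + y) = -15*(12/(-10) - 53) = -15*(12*(-⅒) - 53) = -15*(-6/5 - 53) = -15*(-271/5) = 813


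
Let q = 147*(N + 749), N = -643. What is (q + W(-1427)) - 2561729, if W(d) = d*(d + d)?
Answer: 1526511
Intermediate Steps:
W(d) = 2*d² (W(d) = d*(2*d) = 2*d²)
q = 15582 (q = 147*(-643 + 749) = 147*106 = 15582)
(q + W(-1427)) - 2561729 = (15582 + 2*(-1427)²) - 2561729 = (15582 + 2*2036329) - 2561729 = (15582 + 4072658) - 2561729 = 4088240 - 2561729 = 1526511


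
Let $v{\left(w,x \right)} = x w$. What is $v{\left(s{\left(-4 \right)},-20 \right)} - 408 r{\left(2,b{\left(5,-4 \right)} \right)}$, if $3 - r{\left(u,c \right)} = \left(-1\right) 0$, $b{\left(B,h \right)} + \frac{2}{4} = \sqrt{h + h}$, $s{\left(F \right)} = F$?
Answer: $-1144$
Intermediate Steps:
$v{\left(w,x \right)} = w x$
$b{\left(B,h \right)} = - \frac{1}{2} + \sqrt{2} \sqrt{h}$ ($b{\left(B,h \right)} = - \frac{1}{2} + \sqrt{h + h} = - \frac{1}{2} + \sqrt{2 h} = - \frac{1}{2} + \sqrt{2} \sqrt{h}$)
$r{\left(u,c \right)} = 3$ ($r{\left(u,c \right)} = 3 - \left(-1\right) 0 = 3 - 0 = 3 + 0 = 3$)
$v{\left(s{\left(-4 \right)},-20 \right)} - 408 r{\left(2,b{\left(5,-4 \right)} \right)} = \left(-4\right) \left(-20\right) - 1224 = 80 - 1224 = -1144$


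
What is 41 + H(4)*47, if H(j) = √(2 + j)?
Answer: 41 + 47*√6 ≈ 156.13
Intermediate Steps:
41 + H(4)*47 = 41 + √(2 + 4)*47 = 41 + √6*47 = 41 + 47*√6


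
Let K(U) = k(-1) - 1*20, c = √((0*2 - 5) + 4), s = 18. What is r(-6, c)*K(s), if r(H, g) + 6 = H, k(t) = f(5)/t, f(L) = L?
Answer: 300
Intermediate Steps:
c = I (c = √((0 - 5) + 4) = √(-5 + 4) = √(-1) = I ≈ 1.0*I)
k(t) = 5/t
r(H, g) = -6 + H
K(U) = -25 (K(U) = 5/(-1) - 1*20 = 5*(-1) - 20 = -5 - 20 = -25)
r(-6, c)*K(s) = (-6 - 6)*(-25) = -12*(-25) = 300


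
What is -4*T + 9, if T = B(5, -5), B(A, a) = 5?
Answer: -11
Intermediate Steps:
T = 5
-4*T + 9 = -4*5 + 9 = -20 + 9 = -11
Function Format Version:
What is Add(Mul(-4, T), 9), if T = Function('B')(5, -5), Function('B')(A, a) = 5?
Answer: -11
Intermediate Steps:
T = 5
Add(Mul(-4, T), 9) = Add(Mul(-4, 5), 9) = Add(-20, 9) = -11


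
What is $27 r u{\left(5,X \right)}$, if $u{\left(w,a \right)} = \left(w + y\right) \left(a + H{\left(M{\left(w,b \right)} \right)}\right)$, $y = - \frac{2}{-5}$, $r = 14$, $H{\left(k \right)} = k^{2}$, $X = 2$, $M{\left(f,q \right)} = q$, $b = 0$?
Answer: $\frac{20412}{5} \approx 4082.4$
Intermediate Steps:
$y = \frac{2}{5}$ ($y = \left(-2\right) \left(- \frac{1}{5}\right) = \frac{2}{5} \approx 0.4$)
$u{\left(w,a \right)} = a \left(\frac{2}{5} + w\right)$ ($u{\left(w,a \right)} = \left(w + \frac{2}{5}\right) \left(a + 0^{2}\right) = \left(\frac{2}{5} + w\right) \left(a + 0\right) = \left(\frac{2}{5} + w\right) a = a \left(\frac{2}{5} + w\right)$)
$27 r u{\left(5,X \right)} = 27 \cdot 14 \cdot \frac{1}{5} \cdot 2 \left(2 + 5 \cdot 5\right) = 378 \cdot \frac{1}{5} \cdot 2 \left(2 + 25\right) = 378 \cdot \frac{1}{5} \cdot 2 \cdot 27 = 378 \cdot \frac{54}{5} = \frac{20412}{5}$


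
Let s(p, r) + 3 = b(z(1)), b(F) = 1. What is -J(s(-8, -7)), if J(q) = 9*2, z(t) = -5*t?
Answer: -18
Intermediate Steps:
s(p, r) = -2 (s(p, r) = -3 + 1 = -2)
J(q) = 18
-J(s(-8, -7)) = -1*18 = -18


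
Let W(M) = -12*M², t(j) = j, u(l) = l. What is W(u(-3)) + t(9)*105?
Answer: 837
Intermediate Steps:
W(u(-3)) + t(9)*105 = -12*(-3)² + 9*105 = -12*9 + 945 = -108 + 945 = 837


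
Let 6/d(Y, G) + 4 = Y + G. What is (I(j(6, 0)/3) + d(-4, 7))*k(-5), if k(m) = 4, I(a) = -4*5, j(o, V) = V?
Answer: -104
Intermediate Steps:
d(Y, G) = 6/(-4 + G + Y) (d(Y, G) = 6/(-4 + (Y + G)) = 6/(-4 + (G + Y)) = 6/(-4 + G + Y))
I(a) = -20
(I(j(6, 0)/3) + d(-4, 7))*k(-5) = (-20 + 6/(-4 + 7 - 4))*4 = (-20 + 6/(-1))*4 = (-20 + 6*(-1))*4 = (-20 - 6)*4 = -26*4 = -104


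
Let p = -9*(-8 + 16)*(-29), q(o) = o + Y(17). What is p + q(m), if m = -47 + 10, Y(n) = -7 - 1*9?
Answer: 2035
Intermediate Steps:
Y(n) = -16 (Y(n) = -7 - 9 = -16)
m = -37
q(o) = -16 + o (q(o) = o - 16 = -16 + o)
p = 2088 (p = -9*8*(-29) = -72*(-29) = 2088)
p + q(m) = 2088 + (-16 - 37) = 2088 - 53 = 2035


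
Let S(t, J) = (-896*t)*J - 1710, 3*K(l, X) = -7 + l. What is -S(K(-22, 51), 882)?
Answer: -7637586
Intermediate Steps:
K(l, X) = -7/3 + l/3 (K(l, X) = (-7 + l)/3 = -7/3 + l/3)
S(t, J) = -1710 - 896*J*t (S(t, J) = -896*J*t - 1710 = -1710 - 896*J*t)
-S(K(-22, 51), 882) = -(-1710 - 896*882*(-7/3 + (⅓)*(-22))) = -(-1710 - 896*882*(-7/3 - 22/3)) = -(-1710 - 896*882*(-29/3)) = -(-1710 + 7639296) = -1*7637586 = -7637586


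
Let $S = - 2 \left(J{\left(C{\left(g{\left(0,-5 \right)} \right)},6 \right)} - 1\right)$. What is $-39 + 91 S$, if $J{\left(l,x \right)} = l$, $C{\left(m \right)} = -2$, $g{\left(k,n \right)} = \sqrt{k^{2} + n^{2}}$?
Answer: $507$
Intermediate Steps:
$S = 6$ ($S = - 2 \left(-2 - 1\right) = \left(-2\right) \left(-3\right) = 6$)
$-39 + 91 S = -39 + 91 \cdot 6 = -39 + 546 = 507$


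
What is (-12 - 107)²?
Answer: 14161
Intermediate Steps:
(-12 - 107)² = (-119)² = 14161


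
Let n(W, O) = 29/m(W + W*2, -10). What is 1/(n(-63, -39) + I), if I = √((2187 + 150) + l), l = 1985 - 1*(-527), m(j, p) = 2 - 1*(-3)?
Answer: -145/120384 + 25*√4849/120384 ≈ 0.013256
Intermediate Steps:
m(j, p) = 5 (m(j, p) = 2 + 3 = 5)
l = 2512 (l = 1985 + 527 = 2512)
n(W, O) = 29/5
I = √4849 (I = √((2187 + 150) + 2512) = √(2337 + 2512) = √4849 ≈ 69.635)
1/(n(-63, -39) + I) = 1/(29/5 + √4849)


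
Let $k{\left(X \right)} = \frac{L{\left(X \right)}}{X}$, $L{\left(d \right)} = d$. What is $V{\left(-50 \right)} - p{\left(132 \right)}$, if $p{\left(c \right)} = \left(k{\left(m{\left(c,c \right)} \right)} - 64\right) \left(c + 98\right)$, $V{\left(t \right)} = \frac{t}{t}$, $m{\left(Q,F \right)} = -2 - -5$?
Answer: $14491$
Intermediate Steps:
$m{\left(Q,F \right)} = 3$ ($m{\left(Q,F \right)} = -2 + 5 = 3$)
$k{\left(X \right)} = 1$ ($k{\left(X \right)} = \frac{X}{X} = 1$)
$V{\left(t \right)} = 1$
$p{\left(c \right)} = -6174 - 63 c$ ($p{\left(c \right)} = \left(1 - 64\right) \left(c + 98\right) = - 63 \left(98 + c\right) = -6174 - 63 c$)
$V{\left(-50 \right)} - p{\left(132 \right)} = 1 - \left(-6174 - 8316\right) = 1 - -14490 = 1 + 14490 = 14491$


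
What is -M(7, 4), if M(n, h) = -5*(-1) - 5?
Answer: 0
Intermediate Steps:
M(n, h) = 0 (M(n, h) = 5 - 5 = 0)
-M(7, 4) = -1*0 = 0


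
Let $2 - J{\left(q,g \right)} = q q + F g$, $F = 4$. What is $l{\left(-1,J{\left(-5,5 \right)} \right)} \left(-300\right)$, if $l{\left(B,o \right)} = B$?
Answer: $300$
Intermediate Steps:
$J{\left(q,g \right)} = 2 - q^{2} - 4 g$ ($J{\left(q,g \right)} = 2 - \left(q q + 4 g\right) = 2 - \left(q^{2} + 4 g\right) = 2 - q^{2} - 4 g$)
$l{\left(-1,J{\left(-5,5 \right)} \right)} \left(-300\right) = \left(-1\right) \left(-300\right) = 300$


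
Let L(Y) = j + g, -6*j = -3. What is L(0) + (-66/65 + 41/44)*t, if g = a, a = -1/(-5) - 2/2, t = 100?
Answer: -12379/1430 ≈ -8.6566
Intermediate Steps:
a = -⅘ (a = -1*(-⅕) - 2*½ = ⅕ - 1 = -⅘ ≈ -0.80000)
g = -⅘ ≈ -0.80000
j = ½ (j = -⅙*(-3) = ½ ≈ 0.50000)
L(Y) = -3/10 (L(Y) = ½ - ⅘ = -3/10)
L(0) + (-66/65 + 41/44)*t = -3/10 + (-66/65 + 41/44)*100 = -3/10 - 239/2860*100 = -3/10 - 1195/143 = -12379/1430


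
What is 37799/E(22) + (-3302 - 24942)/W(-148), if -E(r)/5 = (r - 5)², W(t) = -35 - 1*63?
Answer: 18554139/70805 ≈ 262.05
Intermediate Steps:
W(t) = -98 (W(t) = -35 - 63 = -98)
E(r) = -5*(-5 + r)² (E(r) = -5*(r - 5)² = -5*(-5 + r)²)
37799/E(22) + (-3302 - 24942)/W(-148) = 37799/((-5*(-5 + 22)²)) + (-3302 - 24942)/(-98) = 37799/((-5*17²)) - 28244*(-1/98) = 37799/((-5*289)) + 14122/49 = 37799/(-1445) + 14122/49 = 37799*(-1/1445) + 14122/49 = -37799/1445 + 14122/49 = 18554139/70805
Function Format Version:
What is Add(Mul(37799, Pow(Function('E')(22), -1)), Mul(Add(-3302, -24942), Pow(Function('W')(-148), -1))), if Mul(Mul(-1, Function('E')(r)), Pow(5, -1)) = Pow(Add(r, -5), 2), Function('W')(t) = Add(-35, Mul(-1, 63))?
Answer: Rational(18554139, 70805) ≈ 262.05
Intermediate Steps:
Function('W')(t) = -98 (Function('W')(t) = Add(-35, -63) = -98)
Function('E')(r) = Mul(-5, Pow(Add(-5, r), 2)) (Function('E')(r) = Mul(-5, Pow(Add(r, -5), 2)) = Mul(-5, Pow(Add(-5, r), 2)))
Add(Mul(37799, Pow(Function('E')(22), -1)), Mul(Add(-3302, -24942), Pow(Function('W')(-148), -1))) = Add(Mul(37799, Pow(Mul(-5, Pow(Add(-5, 22), 2)), -1)), Mul(Add(-3302, -24942), Pow(-98, -1))) = Add(Mul(37799, Pow(Mul(-5, Pow(17, 2)), -1)), Mul(-28244, Rational(-1, 98))) = Add(Mul(37799, Pow(Mul(-5, 289), -1)), Rational(14122, 49)) = Add(Mul(37799, Pow(-1445, -1)), Rational(14122, 49)) = Add(Mul(37799, Rational(-1, 1445)), Rational(14122, 49)) = Add(Rational(-37799, 1445), Rational(14122, 49)) = Rational(18554139, 70805)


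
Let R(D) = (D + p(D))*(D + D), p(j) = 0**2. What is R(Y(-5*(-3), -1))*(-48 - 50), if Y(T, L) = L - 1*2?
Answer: -1764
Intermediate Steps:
Y(T, L) = -2 + L (Y(T, L) = L - 2 = -2 + L)
p(j) = 0
R(D) = 2*D**2 (R(D) = (D + 0)*(D + D) = D*(2*D) = 2*D**2)
R(Y(-5*(-3), -1))*(-48 - 50) = (2*(-2 - 1)**2)*(-48 - 50) = (2*(-3)**2)*(-98) = (2*9)*(-98) = 18*(-98) = -1764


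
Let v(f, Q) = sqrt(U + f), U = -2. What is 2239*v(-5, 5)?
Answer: 2239*I*sqrt(7) ≈ 5923.8*I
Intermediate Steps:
v(f, Q) = sqrt(-2 + f)
2239*v(-5, 5) = 2239*sqrt(-2 - 5) = 2239*sqrt(-7) = 2239*(I*sqrt(7)) = 2239*I*sqrt(7)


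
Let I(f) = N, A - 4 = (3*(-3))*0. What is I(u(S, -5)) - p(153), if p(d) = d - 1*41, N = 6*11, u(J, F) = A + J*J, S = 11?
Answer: -46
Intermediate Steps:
A = 4 (A = 4 + (3*(-3))*0 = 4 - 9*0 = 4 + 0 = 4)
u(J, F) = 4 + J**2 (u(J, F) = 4 + J*J = 4 + J**2)
N = 66
p(d) = -41 + d (p(d) = d - 41 = -41 + d)
I(f) = 66
I(u(S, -5)) - p(153) = 66 - (-41 + 153) = 66 - 1*112 = 66 - 112 = -46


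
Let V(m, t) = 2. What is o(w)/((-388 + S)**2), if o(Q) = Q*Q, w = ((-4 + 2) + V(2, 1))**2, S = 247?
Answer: 0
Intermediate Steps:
w = 0 (w = ((-4 + 2) + 2)**2 = (-2 + 2)**2 = 0**2 = 0)
o(Q) = Q**2
o(w)/((-388 + S)**2) = 0**2/((-388 + 247)**2) = 0/((-141)**2) = 0/19881 = 0*(1/19881) = 0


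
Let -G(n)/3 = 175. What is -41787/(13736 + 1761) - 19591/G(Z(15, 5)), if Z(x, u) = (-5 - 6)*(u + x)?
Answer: 281663552/8135925 ≈ 34.620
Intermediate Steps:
Z(x, u) = -11*u - 11*x (Z(x, u) = -11*(u + x) = -11*u - 11*x)
G(n) = -525 (G(n) = -3*175 = -525)
-41787/(13736 + 1761) - 19591/G(Z(15, 5)) = -41787/(13736 + 1761) - 19591/(-525) = -41787/15497 - 19591*(-1/525) = -41787*1/15497 + 19591/525 = -41787/15497 + 19591/525 = 281663552/8135925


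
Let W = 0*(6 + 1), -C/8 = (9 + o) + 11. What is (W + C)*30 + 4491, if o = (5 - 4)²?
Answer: -549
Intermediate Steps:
o = 1 (o = 1² = 1)
C = -168 (C = -8*((9 + 1) + 11) = -8*(10 + 11) = -8*21 = -168)
W = 0 (W = 0*7 = 0)
(W + C)*30 + 4491 = (0 - 168)*30 + 4491 = -168*30 + 4491 = -5040 + 4491 = -549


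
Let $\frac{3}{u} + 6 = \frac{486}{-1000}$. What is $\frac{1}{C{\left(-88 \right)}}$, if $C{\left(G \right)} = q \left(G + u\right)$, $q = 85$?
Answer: $- \frac{1081}{8128380} \approx -0.00013299$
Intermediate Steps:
$u = - \frac{500}{1081}$ ($u = \frac{3}{-6 + \frac{486}{-1000}} = \frac{3}{-6 + 486 \left(- \frac{1}{1000}\right)} = \frac{3}{-6 - \frac{243}{500}} = \frac{3}{- \frac{3243}{500}} = 3 \left(- \frac{500}{3243}\right) = - \frac{500}{1081} \approx -0.46253$)
$C{\left(G \right)} = - \frac{42500}{1081} + 85 G$ ($C{\left(G \right)} = 85 \left(G - \frac{500}{1081}\right) = 85 \left(- \frac{500}{1081} + G\right) = - \frac{42500}{1081} + 85 G$)
$\frac{1}{C{\left(-88 \right)}} = \frac{1}{- \frac{42500}{1081} + 85 \left(-88\right)} = \frac{1}{- \frac{42500}{1081} - 7480} = \frac{1}{- \frac{8128380}{1081}} = - \frac{1081}{8128380}$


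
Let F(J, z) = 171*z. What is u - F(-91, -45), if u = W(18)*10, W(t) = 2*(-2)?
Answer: 7655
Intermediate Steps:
W(t) = -4
u = -40 (u = -4*10 = -40)
u - F(-91, -45) = -40 - 171*(-45) = -40 - 1*(-7695) = -40 + 7695 = 7655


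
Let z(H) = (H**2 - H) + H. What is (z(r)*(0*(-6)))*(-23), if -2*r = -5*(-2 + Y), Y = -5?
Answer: 0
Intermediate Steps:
r = -35/2 (r = -(-5)*(-2 - 5)/2 = -(-5)*(-7)/2 = -1/2*35 = -35/2 ≈ -17.500)
z(H) = H**2
(z(r)*(0*(-6)))*(-23) = ((-35/2)**2*(0*(-6)))*(-23) = ((1225/4)*0)*(-23) = 0*(-23) = 0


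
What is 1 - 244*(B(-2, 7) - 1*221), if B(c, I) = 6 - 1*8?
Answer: 54413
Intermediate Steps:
B(c, I) = -2 (B(c, I) = 6 - 8 = -2)
1 - 244*(B(-2, 7) - 1*221) = 1 - 244*(-2 - 1*221) = 1 - 244*(-2 - 221) = 1 - 244*(-223) = 1 + 54412 = 54413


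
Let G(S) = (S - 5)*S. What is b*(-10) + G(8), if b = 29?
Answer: -266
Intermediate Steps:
G(S) = S*(-5 + S) (G(S) = (-5 + S)*S = S*(-5 + S))
b*(-10) + G(8) = 29*(-10) + 8*(-5 + 8) = -290 + 8*3 = -290 + 24 = -266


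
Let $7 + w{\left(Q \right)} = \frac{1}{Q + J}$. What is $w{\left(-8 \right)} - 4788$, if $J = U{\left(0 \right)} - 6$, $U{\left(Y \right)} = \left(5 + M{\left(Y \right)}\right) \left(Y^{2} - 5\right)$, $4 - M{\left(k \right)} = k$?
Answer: $- \frac{282906}{59} \approx -4795.0$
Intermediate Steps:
$M{\left(k \right)} = 4 - k$
$U{\left(Y \right)} = \left(-5 + Y^{2}\right) \left(9 - Y\right)$ ($U{\left(Y \right)} = \left(5 - \left(-4 + Y\right)\right) \left(Y^{2} - 5\right) = \left(9 - Y\right) \left(-5 + Y^{2}\right) = \left(-5 + Y^{2}\right) \left(9 - Y\right)$)
$J = -51$ ($J = \left(-45 - 0^{3} + 5 \cdot 0 + 9 \cdot 0^{2}\right) - 6 = \left(-45 - 0 + 0 + 9 \cdot 0\right) - 6 = \left(-45 + 0 + 0 + 0\right) - 6 = -45 - 6 = -51$)
$w{\left(Q \right)} = -7 + \frac{1}{-51 + Q}$ ($w{\left(Q \right)} = -7 + \frac{1}{Q - 51} = -7 + \frac{1}{-51 + Q}$)
$w{\left(-8 \right)} - 4788 = \frac{358 - -56}{-51 - 8} - 4788 = \frac{358 + 56}{-59} - 4788 = \left(- \frac{1}{59}\right) 414 - 4788 = - \frac{414}{59} - 4788 = - \frac{282906}{59}$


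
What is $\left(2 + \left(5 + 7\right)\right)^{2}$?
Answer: $196$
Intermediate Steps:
$\left(2 + \left(5 + 7\right)\right)^{2} = \left(2 + 12\right)^{2} = 14^{2} = 196$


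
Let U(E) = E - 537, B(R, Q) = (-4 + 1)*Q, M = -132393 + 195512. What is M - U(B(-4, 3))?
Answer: 63665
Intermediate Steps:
M = 63119
B(R, Q) = -3*Q
U(E) = -537 + E
M - U(B(-4, 3)) = 63119 - (-537 - 3*3) = 63119 - (-537 - 9) = 63119 - 1*(-546) = 63119 + 546 = 63665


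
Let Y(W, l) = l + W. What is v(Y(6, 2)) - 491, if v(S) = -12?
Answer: -503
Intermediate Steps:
Y(W, l) = W + l
v(Y(6, 2)) - 491 = -12 - 491 = -503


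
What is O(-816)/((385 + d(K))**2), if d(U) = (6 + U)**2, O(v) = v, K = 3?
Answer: -204/54289 ≈ -0.0037577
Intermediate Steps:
O(-816)/((385 + d(K))**2) = -816/(385 + (6 + 3)**2)**2 = -816/(385 + 9**2)**2 = -816/(385 + 81)**2 = -816/(466**2) = -816/217156 = -816*1/217156 = -204/54289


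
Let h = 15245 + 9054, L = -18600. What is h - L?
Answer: 42899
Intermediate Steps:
h = 24299
h - L = 24299 - 1*(-18600) = 24299 + 18600 = 42899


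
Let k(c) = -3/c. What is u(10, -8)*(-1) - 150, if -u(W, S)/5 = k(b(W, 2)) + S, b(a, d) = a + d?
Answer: -765/4 ≈ -191.25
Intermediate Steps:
u(W, S) = -5*S + 15/(2 + W) (u(W, S) = -5*(-3/(W + 2) + S) = -5*(-3/(2 + W) + S) = -5*(S - 3/(2 + W)) = -5*S + 15/(2 + W))
u(10, -8)*(-1) - 150 = (5*(3 - 1*(-8)*(2 + 10))/(2 + 10))*(-1) - 150 = (5*(3 - 1*(-8)*12)/12)*(-1) - 150 = (5*(1/12)*(3 + 96))*(-1) - 150 = (5*(1/12)*99)*(-1) - 150 = (165/4)*(-1) - 150 = -165/4 - 150 = -765/4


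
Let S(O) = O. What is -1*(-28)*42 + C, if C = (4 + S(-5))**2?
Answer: 1177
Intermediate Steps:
C = 1 (C = (4 - 5)**2 = (-1)**2 = 1)
-1*(-28)*42 + C = -1*(-28)*42 + 1 = 28*42 + 1 = 1176 + 1 = 1177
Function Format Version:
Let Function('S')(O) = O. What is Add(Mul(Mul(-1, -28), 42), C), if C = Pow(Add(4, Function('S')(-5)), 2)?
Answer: 1177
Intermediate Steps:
C = 1 (C = Pow(Add(4, -5), 2) = Pow(-1, 2) = 1)
Add(Mul(Mul(-1, -28), 42), C) = Add(Mul(Mul(-1, -28), 42), 1) = Add(Mul(28, 42), 1) = Add(1176, 1) = 1177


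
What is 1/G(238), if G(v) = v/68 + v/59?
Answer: 118/889 ≈ 0.13273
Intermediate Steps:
G(v) = 127*v/4012 (G(v) = v*(1/68) + v*(1/59) = v/68 + v/59 = 127*v/4012)
1/G(238) = 1/((127/4012)*238) = 1/(889/118) = 118/889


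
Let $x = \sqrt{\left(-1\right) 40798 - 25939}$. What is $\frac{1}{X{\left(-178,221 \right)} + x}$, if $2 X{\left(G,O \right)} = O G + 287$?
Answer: $- \frac{78102}{1525247549} - \frac{4 i \sqrt{66737}}{1525247549} \approx -5.1206 \cdot 10^{-5} - 6.7749 \cdot 10^{-7} i$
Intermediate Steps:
$x = i \sqrt{66737}$ ($x = \sqrt{-40798 - 25939} = \sqrt{-66737} = i \sqrt{66737} \approx 258.33 i$)
$X{\left(G,O \right)} = \frac{287}{2} + \frac{G O}{2}$ ($X{\left(G,O \right)} = \frac{O G + 287}{2} = \frac{G O + 287}{2} = \frac{287 + G O}{2} = \frac{287}{2} + \frac{G O}{2}$)
$\frac{1}{X{\left(-178,221 \right)} + x} = \frac{1}{\left(\frac{287}{2} + \frac{1}{2} \left(-178\right) 221\right) + i \sqrt{66737}} = \frac{1}{\left(\frac{287}{2} - 19669\right) + i \sqrt{66737}} = \frac{1}{- \frac{39051}{2} + i \sqrt{66737}}$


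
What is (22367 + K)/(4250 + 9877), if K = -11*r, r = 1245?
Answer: 8672/14127 ≈ 0.61386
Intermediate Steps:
K = -13695 (K = -11*1245 = -13695)
(22367 + K)/(4250 + 9877) = (22367 - 13695)/(4250 + 9877) = 8672/14127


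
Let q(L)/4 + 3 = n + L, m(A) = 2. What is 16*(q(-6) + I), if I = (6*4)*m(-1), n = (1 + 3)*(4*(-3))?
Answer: -2880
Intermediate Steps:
n = -48 (n = 4*(-12) = -48)
I = 48 (I = (6*4)*2 = 24*2 = 48)
q(L) = -204 + 4*L (q(L) = -12 + 4*(-48 + L) = -12 + (-192 + 4*L) = -204 + 4*L)
16*(q(-6) + I) = 16*((-204 + 4*(-6)) + 48) = 16*((-204 - 24) + 48) = 16*(-228 + 48) = 16*(-180) = -2880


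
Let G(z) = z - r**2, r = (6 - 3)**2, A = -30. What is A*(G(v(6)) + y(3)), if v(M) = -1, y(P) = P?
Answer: 2370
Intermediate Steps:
r = 9 (r = 3**2 = 9)
G(z) = -81 + z (G(z) = z - 1*9**2 = z - 1*81 = z - 81 = -81 + z)
A*(G(v(6)) + y(3)) = -30*((-81 - 1) + 3) = -30*(-82 + 3) = -30*(-79) = 2370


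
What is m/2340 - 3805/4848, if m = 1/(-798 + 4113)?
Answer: -2459646721/3133868400 ≈ -0.78486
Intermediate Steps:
m = 1/3315 ≈ 0.00030166
m/2340 - 3805/4848 = (1/3315)/2340 - 3805/4848 = (1/3315)*(1/2340) - 3805*1/4848 = 1/7757100 - 3805/4848 = -2459646721/3133868400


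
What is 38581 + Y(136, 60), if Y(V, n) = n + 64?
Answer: 38705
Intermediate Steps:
Y(V, n) = 64 + n
38581 + Y(136, 60) = 38581 + (64 + 60) = 38581 + 124 = 38705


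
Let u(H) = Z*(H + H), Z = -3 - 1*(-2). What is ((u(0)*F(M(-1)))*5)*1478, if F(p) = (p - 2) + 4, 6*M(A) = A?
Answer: 0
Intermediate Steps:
M(A) = A/6
Z = -1 (Z = -3 + 2 = -1)
u(H) = -2*H (u(H) = -(H + H) = -2*H)
F(p) = 2 + p (F(p) = (-2 + p) + 4 = 2 + p)
((u(0)*F(M(-1)))*5)*1478 = (((-2*0)*(2 + (1/6)*(-1)))*5)*1478 = ((0*(2 - 1/6))*5)*1478 = ((0*(11/6))*5)*1478 = (0*5)*1478 = 0*1478 = 0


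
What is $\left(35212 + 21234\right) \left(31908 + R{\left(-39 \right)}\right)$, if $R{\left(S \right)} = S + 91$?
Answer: $1804014160$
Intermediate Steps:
$R{\left(S \right)} = 91 + S$
$\left(35212 + 21234\right) \left(31908 + R{\left(-39 \right)}\right) = \left(35212 + 21234\right) \left(31908 + \left(91 - 39\right)\right) = 56446 \left(31908 + 52\right) = 56446 \cdot 31960 = 1804014160$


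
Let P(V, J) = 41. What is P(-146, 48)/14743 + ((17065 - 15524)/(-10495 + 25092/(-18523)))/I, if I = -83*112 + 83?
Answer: 73861175455790/26408075879789043 ≈ 0.0027969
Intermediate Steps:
I = -9213 (I = -9296 + 83 = -9213)
P(-146, 48)/14743 + ((17065 - 15524)/(-10495 + 25092/(-18523)))/I = 41/14743 + ((17065 - 15524)/(-10495 + 25092/(-18523)))/(-9213) = 41*(1/14743) + (1541/(-10495 + 25092*(-1/18523)))*(-1/9213) = 41/14743 + (1541/(-10495 - 25092/18523))*(-1/9213) = 41/14743 + (1541/(-194423977/18523))*(-1/9213) = 41/14743 + (1541*(-18523/194423977))*(-1/9213) = 41/14743 - 28543943/194423977*(-1/9213) = 41/14743 + 28543943/1791228100101 = 73861175455790/26408075879789043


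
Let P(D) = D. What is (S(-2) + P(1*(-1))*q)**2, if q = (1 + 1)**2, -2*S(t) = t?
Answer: 9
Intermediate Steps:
S(t) = -t/2
q = 4 (q = 2**2 = 4)
(S(-2) + P(1*(-1))*q)**2 = (-1/2*(-2) + (1*(-1))*4)**2 = (1 - 1*4)**2 = (1 - 4)**2 = (-3)**2 = 9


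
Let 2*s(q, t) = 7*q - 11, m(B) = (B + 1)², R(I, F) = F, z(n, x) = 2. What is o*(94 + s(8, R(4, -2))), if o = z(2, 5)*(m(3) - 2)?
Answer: 3262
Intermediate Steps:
m(B) = (1 + B)²
s(q, t) = -11/2 + 7*q/2 (s(q, t) = (7*q - 11)/2 = (-11 + 7*q)/2 = -11/2 + 7*q/2)
o = 28 (o = 2*((1 + 3)² - 2) = 2*(4² - 2) = 2*(16 - 2) = 2*14 = 28)
o*(94 + s(8, R(4, -2))) = 28*(94 + (-11/2 + (7/2)*8)) = 28*(94 + (-11/2 + 28)) = 28*(94 + 45/2) = 28*(233/2) = 3262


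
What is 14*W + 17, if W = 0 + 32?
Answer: 465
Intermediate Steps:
W = 32
14*W + 17 = 14*32 + 17 = 448 + 17 = 465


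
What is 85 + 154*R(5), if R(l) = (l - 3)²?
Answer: 701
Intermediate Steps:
R(l) = (-3 + l)²
85 + 154*R(5) = 85 + 154*(-3 + 5)² = 85 + 154*2² = 85 + 154*4 = 85 + 616 = 701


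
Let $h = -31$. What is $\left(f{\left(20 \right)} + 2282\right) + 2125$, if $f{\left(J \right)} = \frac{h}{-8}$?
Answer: $\frac{35287}{8} \approx 4410.9$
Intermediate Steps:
$f{\left(J \right)} = \frac{31}{8}$ ($f{\left(J \right)} = - \frac{31}{-8} = \left(-31\right) \left(- \frac{1}{8}\right) = \frac{31}{8}$)
$\left(f{\left(20 \right)} + 2282\right) + 2125 = \left(\frac{31}{8} + 2282\right) + 2125 = \frac{18287}{8} + 2125 = \frac{35287}{8}$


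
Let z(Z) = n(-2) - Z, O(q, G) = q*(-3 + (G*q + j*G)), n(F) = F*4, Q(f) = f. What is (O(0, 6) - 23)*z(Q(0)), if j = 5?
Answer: 184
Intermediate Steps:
n(F) = 4*F
O(q, G) = q*(-3 + 5*G + G*q) (O(q, G) = q*(-3 + (G*q + 5*G)) = q*(-3 + (5*G + G*q)) = q*(-3 + 5*G + G*q))
z(Z) = -8 - Z (z(Z) = 4*(-2) - Z = -8 - Z)
(O(0, 6) - 23)*z(Q(0)) = (0*(-3 + 5*6 + 6*0) - 23)*(-8 - 1*0) = (0*(-3 + 30 + 0) - 23)*(-8 + 0) = (0*27 - 23)*(-8) = (0 - 23)*(-8) = -23*(-8) = 184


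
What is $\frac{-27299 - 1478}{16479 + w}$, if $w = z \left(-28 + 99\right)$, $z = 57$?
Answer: $- \frac{28777}{20526} \approx -1.402$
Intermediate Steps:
$w = 4047$ ($w = 57 \left(-28 + 99\right) = 57 \cdot 71 = 4047$)
$\frac{-27299 - 1478}{16479 + w} = \frac{-27299 - 1478}{16479 + 4047} = - \frac{28777}{20526}$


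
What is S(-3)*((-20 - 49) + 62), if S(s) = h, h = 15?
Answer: -105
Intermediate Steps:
S(s) = 15
S(-3)*((-20 - 49) + 62) = 15*((-20 - 49) + 62) = 15*(-69 + 62) = 15*(-7) = -105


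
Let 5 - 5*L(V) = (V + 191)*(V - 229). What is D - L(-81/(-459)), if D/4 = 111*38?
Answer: 2347219/289 ≈ 8121.9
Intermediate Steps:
D = 16872 (D = 4*(111*38) = 4*4218 = 16872)
L(V) = 1 - (-229 + V)*(191 + V)/5 (L(V) = 1 - (V + 191)*(V - 229)/5 = 1 - (191 + V)*(-229 + V)/5 = 1 - (-229 + V)*(191 + V)/5)
D - L(-81/(-459)) = 16872 - (43744/5 - (-81/(-459))**2/5 + 38*(-81/(-459))/5) = 16872 - (43744/5 - (-81*(-1/459))**2/5 + 38*(-81*(-1/459))/5) = 16872 - (43744/5 - (3/17)**2/5 + (38/5)*(3/17)) = 16872 - (43744/5 - 1/5*9/289 + 114/85) = 16872 - (43744/5 - 9/1445 + 114/85) = 16872 - 1*2528789/289 = 16872 - 2528789/289 = 2347219/289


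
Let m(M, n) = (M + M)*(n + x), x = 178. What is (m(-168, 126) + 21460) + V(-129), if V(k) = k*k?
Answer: -64043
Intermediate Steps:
V(k) = k²
m(M, n) = 2*M*(178 + n) (m(M, n) = (M + M)*(n + 178) = (2*M)*(178 + n) = 2*M*(178 + n))
(m(-168, 126) + 21460) + V(-129) = (2*(-168)*(178 + 126) + 21460) + (-129)² = (2*(-168)*304 + 21460) + 16641 = (-102144 + 21460) + 16641 = -80684 + 16641 = -64043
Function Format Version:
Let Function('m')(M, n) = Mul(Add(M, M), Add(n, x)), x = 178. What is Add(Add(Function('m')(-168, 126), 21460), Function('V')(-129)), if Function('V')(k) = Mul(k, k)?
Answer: -64043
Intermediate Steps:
Function('V')(k) = Pow(k, 2)
Function('m')(M, n) = Mul(2, M, Add(178, n)) (Function('m')(M, n) = Mul(Add(M, M), Add(n, 178)) = Mul(Mul(2, M), Add(178, n)) = Mul(2, M, Add(178, n)))
Add(Add(Function('m')(-168, 126), 21460), Function('V')(-129)) = Add(Add(Mul(2, -168, Add(178, 126)), 21460), Pow(-129, 2)) = Add(Add(Mul(2, -168, 304), 21460), 16641) = Add(Add(-102144, 21460), 16641) = Add(-80684, 16641) = -64043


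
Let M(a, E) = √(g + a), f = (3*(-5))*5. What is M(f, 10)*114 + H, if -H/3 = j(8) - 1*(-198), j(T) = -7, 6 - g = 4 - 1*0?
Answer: -573 + 114*I*√73 ≈ -573.0 + 974.02*I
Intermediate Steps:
g = 2 (g = 6 - (4 - 1*0) = 6 - (4 + 0) = 6 - 1*4 = 6 - 4 = 2)
f = -75 (f = -15*5 = -75)
M(a, E) = √(2 + a)
H = -573 (H = -3*(-7 - 1*(-198)) = -3*(-7 + 198) = -3*191 = -573)
M(f, 10)*114 + H = √(2 - 75)*114 - 573 = √(-73)*114 - 573 = (I*√73)*114 - 573 = 114*I*√73 - 573 = -573 + 114*I*√73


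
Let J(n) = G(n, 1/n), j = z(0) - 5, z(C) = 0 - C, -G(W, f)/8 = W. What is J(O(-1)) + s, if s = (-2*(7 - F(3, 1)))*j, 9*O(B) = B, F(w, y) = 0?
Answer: 638/9 ≈ 70.889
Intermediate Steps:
G(W, f) = -8*W
O(B) = B/9
z(C) = -C
j = -5 (j = -1*0 - 5 = 0 - 5 = -5)
J(n) = -8*n
s = 70 (s = -2*(7 - 1*0)*(-5) = -2*(7 + 0)*(-5) = -2*7*(-5) = -14*(-5) = 70)
J(O(-1)) + s = -8*(-1)/9 + 70 = -8*(-1/9) + 70 = 8/9 + 70 = 638/9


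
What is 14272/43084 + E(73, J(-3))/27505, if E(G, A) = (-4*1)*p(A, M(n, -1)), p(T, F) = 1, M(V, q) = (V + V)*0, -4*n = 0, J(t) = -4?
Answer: 98094756/296256355 ≈ 0.33111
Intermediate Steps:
n = 0 (n = -1/4*0 = 0)
M(V, q) = 0 (M(V, q) = (2*V)*0 = 0)
E(G, A) = -4 (E(G, A) = -4*1*1 = -4*1 = -4)
14272/43084 + E(73, J(-3))/27505 = 14272/43084 - 4/27505 = 14272*(1/43084) - 4*1/27505 = 3568/10771 - 4/27505 = 98094756/296256355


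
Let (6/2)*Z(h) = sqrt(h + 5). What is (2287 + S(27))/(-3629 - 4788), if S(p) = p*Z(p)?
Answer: -2287/8417 - 36*sqrt(2)/8417 ≈ -0.27776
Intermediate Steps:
Z(h) = sqrt(5 + h)/3 (Z(h) = sqrt(h + 5)/3 = sqrt(5 + h)/3)
S(p) = p*sqrt(5 + p)/3 (S(p) = p*(sqrt(5 + p)/3) = p*sqrt(5 + p)/3)
(2287 + S(27))/(-3629 - 4788) = (2287 + (1/3)*27*sqrt(5 + 27))/(-3629 - 4788) = (2287 + (1/3)*27*sqrt(32))/(-8417) = (2287 + (1/3)*27*(4*sqrt(2)))*(-1/8417) = (2287 + 36*sqrt(2))*(-1/8417) = -2287/8417 - 36*sqrt(2)/8417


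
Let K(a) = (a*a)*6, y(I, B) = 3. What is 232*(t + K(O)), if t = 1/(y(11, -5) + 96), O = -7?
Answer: 6752824/99 ≈ 68210.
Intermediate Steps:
t = 1/99 (t = 1/(3 + 96) = 1/99 ≈ 0.010101)
K(a) = 6*a**2 (K(a) = a**2*6 = 6*a**2)
232*(t + K(O)) = 232*(1/99 + 6*(-7)**2) = 232*(1/99 + 6*49) = 232*(1/99 + 294) = 232*(29107/99) = 6752824/99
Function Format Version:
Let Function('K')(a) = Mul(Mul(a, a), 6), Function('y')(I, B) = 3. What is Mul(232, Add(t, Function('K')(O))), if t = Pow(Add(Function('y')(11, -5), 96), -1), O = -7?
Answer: Rational(6752824, 99) ≈ 68210.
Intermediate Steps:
t = Rational(1, 99) (t = Pow(Add(3, 96), -1) = Pow(99, -1) = Rational(1, 99) ≈ 0.010101)
Function('K')(a) = Mul(6, Pow(a, 2)) (Function('K')(a) = Mul(Pow(a, 2), 6) = Mul(6, Pow(a, 2)))
Mul(232, Add(t, Function('K')(O))) = Mul(232, Add(Rational(1, 99), Mul(6, Pow(-7, 2)))) = Mul(232, Add(Rational(1, 99), Mul(6, 49))) = Mul(232, Add(Rational(1, 99), 294)) = Mul(232, Rational(29107, 99)) = Rational(6752824, 99)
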